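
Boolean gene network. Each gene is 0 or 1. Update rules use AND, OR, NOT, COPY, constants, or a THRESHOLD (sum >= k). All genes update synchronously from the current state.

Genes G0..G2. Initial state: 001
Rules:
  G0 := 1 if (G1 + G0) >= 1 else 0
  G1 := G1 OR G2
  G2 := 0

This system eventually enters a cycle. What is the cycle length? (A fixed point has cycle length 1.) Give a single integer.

Step 0: 001
Step 1: G0=(0+0>=1)=0 G1=G1|G2=0|1=1 G2=0(const) -> 010
Step 2: G0=(1+0>=1)=1 G1=G1|G2=1|0=1 G2=0(const) -> 110
Step 3: G0=(1+1>=1)=1 G1=G1|G2=1|0=1 G2=0(const) -> 110
State from step 3 equals state from step 2 -> cycle length 1

Answer: 1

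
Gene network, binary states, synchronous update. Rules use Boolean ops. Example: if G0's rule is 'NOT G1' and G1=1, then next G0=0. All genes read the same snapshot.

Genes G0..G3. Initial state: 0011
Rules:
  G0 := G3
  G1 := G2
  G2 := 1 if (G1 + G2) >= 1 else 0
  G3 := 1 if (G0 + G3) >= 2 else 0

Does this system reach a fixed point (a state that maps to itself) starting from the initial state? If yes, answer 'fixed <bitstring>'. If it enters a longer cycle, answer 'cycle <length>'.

Step 0: 0011
Step 1: G0=G3=1 G1=G2=1 G2=(0+1>=1)=1 G3=(0+1>=2)=0 -> 1110
Step 2: G0=G3=0 G1=G2=1 G2=(1+1>=1)=1 G3=(1+0>=2)=0 -> 0110
Step 3: G0=G3=0 G1=G2=1 G2=(1+1>=1)=1 G3=(0+0>=2)=0 -> 0110
Fixed point reached at step 2: 0110

Answer: fixed 0110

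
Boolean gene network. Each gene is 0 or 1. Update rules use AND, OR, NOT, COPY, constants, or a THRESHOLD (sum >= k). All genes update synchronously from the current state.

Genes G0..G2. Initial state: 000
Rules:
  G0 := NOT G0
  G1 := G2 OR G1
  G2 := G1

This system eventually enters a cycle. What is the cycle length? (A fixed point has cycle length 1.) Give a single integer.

Step 0: 000
Step 1: G0=NOT G0=NOT 0=1 G1=G2|G1=0|0=0 G2=G1=0 -> 100
Step 2: G0=NOT G0=NOT 1=0 G1=G2|G1=0|0=0 G2=G1=0 -> 000
State from step 2 equals state from step 0 -> cycle length 2

Answer: 2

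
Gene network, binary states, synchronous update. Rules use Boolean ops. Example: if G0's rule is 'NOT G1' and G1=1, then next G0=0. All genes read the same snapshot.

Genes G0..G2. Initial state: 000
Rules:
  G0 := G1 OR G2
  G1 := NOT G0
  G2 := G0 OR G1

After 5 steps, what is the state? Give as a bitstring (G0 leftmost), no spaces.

Step 1: G0=G1|G2=0|0=0 G1=NOT G0=NOT 0=1 G2=G0|G1=0|0=0 -> 010
Step 2: G0=G1|G2=1|0=1 G1=NOT G0=NOT 0=1 G2=G0|G1=0|1=1 -> 111
Step 3: G0=G1|G2=1|1=1 G1=NOT G0=NOT 1=0 G2=G0|G1=1|1=1 -> 101
Step 4: G0=G1|G2=0|1=1 G1=NOT G0=NOT 1=0 G2=G0|G1=1|0=1 -> 101
Step 5: G0=G1|G2=0|1=1 G1=NOT G0=NOT 1=0 G2=G0|G1=1|0=1 -> 101

101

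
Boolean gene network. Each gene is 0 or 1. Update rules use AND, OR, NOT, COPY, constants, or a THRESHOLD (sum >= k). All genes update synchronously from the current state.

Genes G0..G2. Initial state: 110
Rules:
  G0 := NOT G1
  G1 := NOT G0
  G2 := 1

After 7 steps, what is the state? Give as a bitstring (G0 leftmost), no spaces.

Step 1: G0=NOT G1=NOT 1=0 G1=NOT G0=NOT 1=0 G2=1(const) -> 001
Step 2: G0=NOT G1=NOT 0=1 G1=NOT G0=NOT 0=1 G2=1(const) -> 111
Step 3: G0=NOT G1=NOT 1=0 G1=NOT G0=NOT 1=0 G2=1(const) -> 001
Step 4: G0=NOT G1=NOT 0=1 G1=NOT G0=NOT 0=1 G2=1(const) -> 111
Step 5: G0=NOT G1=NOT 1=0 G1=NOT G0=NOT 1=0 G2=1(const) -> 001
Step 6: G0=NOT G1=NOT 0=1 G1=NOT G0=NOT 0=1 G2=1(const) -> 111
Step 7: G0=NOT G1=NOT 1=0 G1=NOT G0=NOT 1=0 G2=1(const) -> 001

001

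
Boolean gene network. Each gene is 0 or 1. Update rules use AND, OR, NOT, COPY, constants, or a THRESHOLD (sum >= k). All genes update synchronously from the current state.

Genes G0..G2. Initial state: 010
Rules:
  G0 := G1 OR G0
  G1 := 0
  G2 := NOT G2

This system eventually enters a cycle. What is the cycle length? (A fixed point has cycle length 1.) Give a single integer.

Answer: 2

Derivation:
Step 0: 010
Step 1: G0=G1|G0=1|0=1 G1=0(const) G2=NOT G2=NOT 0=1 -> 101
Step 2: G0=G1|G0=0|1=1 G1=0(const) G2=NOT G2=NOT 1=0 -> 100
Step 3: G0=G1|G0=0|1=1 G1=0(const) G2=NOT G2=NOT 0=1 -> 101
State from step 3 equals state from step 1 -> cycle length 2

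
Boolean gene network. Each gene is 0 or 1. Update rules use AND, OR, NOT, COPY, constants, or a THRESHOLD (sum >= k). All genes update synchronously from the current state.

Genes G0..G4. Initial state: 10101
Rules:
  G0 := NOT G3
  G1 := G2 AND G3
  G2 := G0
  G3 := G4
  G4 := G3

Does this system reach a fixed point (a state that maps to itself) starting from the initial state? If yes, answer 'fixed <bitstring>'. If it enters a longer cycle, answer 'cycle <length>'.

Step 0: 10101
Step 1: G0=NOT G3=NOT 0=1 G1=G2&G3=1&0=0 G2=G0=1 G3=G4=1 G4=G3=0 -> 10110
Step 2: G0=NOT G3=NOT 1=0 G1=G2&G3=1&1=1 G2=G0=1 G3=G4=0 G4=G3=1 -> 01101
Step 3: G0=NOT G3=NOT 0=1 G1=G2&G3=1&0=0 G2=G0=0 G3=G4=1 G4=G3=0 -> 10010
Step 4: G0=NOT G3=NOT 1=0 G1=G2&G3=0&1=0 G2=G0=1 G3=G4=0 G4=G3=1 -> 00101
Step 5: G0=NOT G3=NOT 0=1 G1=G2&G3=1&0=0 G2=G0=0 G3=G4=1 G4=G3=0 -> 10010
Cycle of length 2 starting at step 3 -> no fixed point

Answer: cycle 2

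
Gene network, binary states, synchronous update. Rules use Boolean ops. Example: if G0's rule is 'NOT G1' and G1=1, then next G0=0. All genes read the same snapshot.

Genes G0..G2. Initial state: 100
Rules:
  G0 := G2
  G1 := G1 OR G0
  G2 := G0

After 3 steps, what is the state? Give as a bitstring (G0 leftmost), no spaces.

Step 1: G0=G2=0 G1=G1|G0=0|1=1 G2=G0=1 -> 011
Step 2: G0=G2=1 G1=G1|G0=1|0=1 G2=G0=0 -> 110
Step 3: G0=G2=0 G1=G1|G0=1|1=1 G2=G0=1 -> 011

011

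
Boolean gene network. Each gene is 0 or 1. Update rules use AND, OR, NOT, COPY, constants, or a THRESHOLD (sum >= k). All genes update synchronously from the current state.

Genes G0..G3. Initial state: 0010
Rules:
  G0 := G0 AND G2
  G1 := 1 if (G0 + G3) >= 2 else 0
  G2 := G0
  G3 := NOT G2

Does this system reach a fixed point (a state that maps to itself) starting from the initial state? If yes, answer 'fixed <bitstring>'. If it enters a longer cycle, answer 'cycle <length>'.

Answer: fixed 0001

Derivation:
Step 0: 0010
Step 1: G0=G0&G2=0&1=0 G1=(0+0>=2)=0 G2=G0=0 G3=NOT G2=NOT 1=0 -> 0000
Step 2: G0=G0&G2=0&0=0 G1=(0+0>=2)=0 G2=G0=0 G3=NOT G2=NOT 0=1 -> 0001
Step 3: G0=G0&G2=0&0=0 G1=(0+1>=2)=0 G2=G0=0 G3=NOT G2=NOT 0=1 -> 0001
Fixed point reached at step 2: 0001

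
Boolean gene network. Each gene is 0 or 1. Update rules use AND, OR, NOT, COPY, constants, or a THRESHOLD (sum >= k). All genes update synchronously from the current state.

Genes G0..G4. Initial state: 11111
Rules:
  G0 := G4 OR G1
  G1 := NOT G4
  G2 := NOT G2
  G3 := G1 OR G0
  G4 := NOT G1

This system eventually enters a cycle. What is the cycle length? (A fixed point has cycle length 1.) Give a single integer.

Step 0: 11111
Step 1: G0=G4|G1=1|1=1 G1=NOT G4=NOT 1=0 G2=NOT G2=NOT 1=0 G3=G1|G0=1|1=1 G4=NOT G1=NOT 1=0 -> 10010
Step 2: G0=G4|G1=0|0=0 G1=NOT G4=NOT 0=1 G2=NOT G2=NOT 0=1 G3=G1|G0=0|1=1 G4=NOT G1=NOT 0=1 -> 01111
Step 3: G0=G4|G1=1|1=1 G1=NOT G4=NOT 1=0 G2=NOT G2=NOT 1=0 G3=G1|G0=1|0=1 G4=NOT G1=NOT 1=0 -> 10010
State from step 3 equals state from step 1 -> cycle length 2

Answer: 2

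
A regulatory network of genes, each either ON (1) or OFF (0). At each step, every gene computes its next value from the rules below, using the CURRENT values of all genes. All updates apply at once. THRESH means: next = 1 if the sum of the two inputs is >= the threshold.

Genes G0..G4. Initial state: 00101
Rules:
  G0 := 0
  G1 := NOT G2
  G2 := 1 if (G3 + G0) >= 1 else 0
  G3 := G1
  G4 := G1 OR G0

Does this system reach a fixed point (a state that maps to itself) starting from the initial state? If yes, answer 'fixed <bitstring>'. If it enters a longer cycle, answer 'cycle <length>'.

Step 0: 00101
Step 1: G0=0(const) G1=NOT G2=NOT 1=0 G2=(0+0>=1)=0 G3=G1=0 G4=G1|G0=0|0=0 -> 00000
Step 2: G0=0(const) G1=NOT G2=NOT 0=1 G2=(0+0>=1)=0 G3=G1=0 G4=G1|G0=0|0=0 -> 01000
Step 3: G0=0(const) G1=NOT G2=NOT 0=1 G2=(0+0>=1)=0 G3=G1=1 G4=G1|G0=1|0=1 -> 01011
Step 4: G0=0(const) G1=NOT G2=NOT 0=1 G2=(1+0>=1)=1 G3=G1=1 G4=G1|G0=1|0=1 -> 01111
Step 5: G0=0(const) G1=NOT G2=NOT 1=0 G2=(1+0>=1)=1 G3=G1=1 G4=G1|G0=1|0=1 -> 00111
Step 6: G0=0(const) G1=NOT G2=NOT 1=0 G2=(1+0>=1)=1 G3=G1=0 G4=G1|G0=0|0=0 -> 00100
Step 7: G0=0(const) G1=NOT G2=NOT 1=0 G2=(0+0>=1)=0 G3=G1=0 G4=G1|G0=0|0=0 -> 00000
Cycle of length 6 starting at step 1 -> no fixed point

Answer: cycle 6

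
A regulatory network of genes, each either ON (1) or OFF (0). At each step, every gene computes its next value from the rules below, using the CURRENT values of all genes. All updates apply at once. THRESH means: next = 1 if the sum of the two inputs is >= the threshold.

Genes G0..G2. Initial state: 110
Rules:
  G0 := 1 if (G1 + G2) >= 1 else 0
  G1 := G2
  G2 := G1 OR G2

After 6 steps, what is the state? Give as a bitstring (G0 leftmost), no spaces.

Step 1: G0=(1+0>=1)=1 G1=G2=0 G2=G1|G2=1|0=1 -> 101
Step 2: G0=(0+1>=1)=1 G1=G2=1 G2=G1|G2=0|1=1 -> 111
Step 3: G0=(1+1>=1)=1 G1=G2=1 G2=G1|G2=1|1=1 -> 111
Step 4: G0=(1+1>=1)=1 G1=G2=1 G2=G1|G2=1|1=1 -> 111
Step 5: G0=(1+1>=1)=1 G1=G2=1 G2=G1|G2=1|1=1 -> 111
Step 6: G0=(1+1>=1)=1 G1=G2=1 G2=G1|G2=1|1=1 -> 111

111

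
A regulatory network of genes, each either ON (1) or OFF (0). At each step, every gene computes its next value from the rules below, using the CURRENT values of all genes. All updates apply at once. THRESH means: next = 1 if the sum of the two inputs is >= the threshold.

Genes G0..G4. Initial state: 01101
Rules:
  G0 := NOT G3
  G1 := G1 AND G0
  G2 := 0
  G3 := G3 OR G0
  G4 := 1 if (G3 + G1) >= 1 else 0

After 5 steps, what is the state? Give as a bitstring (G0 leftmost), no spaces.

Step 1: G0=NOT G3=NOT 0=1 G1=G1&G0=1&0=0 G2=0(const) G3=G3|G0=0|0=0 G4=(0+1>=1)=1 -> 10001
Step 2: G0=NOT G3=NOT 0=1 G1=G1&G0=0&1=0 G2=0(const) G3=G3|G0=0|1=1 G4=(0+0>=1)=0 -> 10010
Step 3: G0=NOT G3=NOT 1=0 G1=G1&G0=0&1=0 G2=0(const) G3=G3|G0=1|1=1 G4=(1+0>=1)=1 -> 00011
Step 4: G0=NOT G3=NOT 1=0 G1=G1&G0=0&0=0 G2=0(const) G3=G3|G0=1|0=1 G4=(1+0>=1)=1 -> 00011
Step 5: G0=NOT G3=NOT 1=0 G1=G1&G0=0&0=0 G2=0(const) G3=G3|G0=1|0=1 G4=(1+0>=1)=1 -> 00011

00011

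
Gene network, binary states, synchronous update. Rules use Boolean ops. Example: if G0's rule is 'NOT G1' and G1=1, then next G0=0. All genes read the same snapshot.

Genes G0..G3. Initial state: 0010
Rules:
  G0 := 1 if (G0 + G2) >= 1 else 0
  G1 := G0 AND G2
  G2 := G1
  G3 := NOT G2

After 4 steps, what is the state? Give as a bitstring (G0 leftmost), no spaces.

Step 1: G0=(0+1>=1)=1 G1=G0&G2=0&1=0 G2=G1=0 G3=NOT G2=NOT 1=0 -> 1000
Step 2: G0=(1+0>=1)=1 G1=G0&G2=1&0=0 G2=G1=0 G3=NOT G2=NOT 0=1 -> 1001
Step 3: G0=(1+0>=1)=1 G1=G0&G2=1&0=0 G2=G1=0 G3=NOT G2=NOT 0=1 -> 1001
Step 4: G0=(1+0>=1)=1 G1=G0&G2=1&0=0 G2=G1=0 G3=NOT G2=NOT 0=1 -> 1001

1001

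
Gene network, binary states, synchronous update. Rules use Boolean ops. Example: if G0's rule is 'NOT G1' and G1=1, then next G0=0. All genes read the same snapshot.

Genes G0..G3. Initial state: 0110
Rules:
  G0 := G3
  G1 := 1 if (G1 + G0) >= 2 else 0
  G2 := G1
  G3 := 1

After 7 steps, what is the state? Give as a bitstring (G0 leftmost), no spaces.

Step 1: G0=G3=0 G1=(1+0>=2)=0 G2=G1=1 G3=1(const) -> 0011
Step 2: G0=G3=1 G1=(0+0>=2)=0 G2=G1=0 G3=1(const) -> 1001
Step 3: G0=G3=1 G1=(0+1>=2)=0 G2=G1=0 G3=1(const) -> 1001
Step 4: G0=G3=1 G1=(0+1>=2)=0 G2=G1=0 G3=1(const) -> 1001
Step 5: G0=G3=1 G1=(0+1>=2)=0 G2=G1=0 G3=1(const) -> 1001
Step 6: G0=G3=1 G1=(0+1>=2)=0 G2=G1=0 G3=1(const) -> 1001
Step 7: G0=G3=1 G1=(0+1>=2)=0 G2=G1=0 G3=1(const) -> 1001

1001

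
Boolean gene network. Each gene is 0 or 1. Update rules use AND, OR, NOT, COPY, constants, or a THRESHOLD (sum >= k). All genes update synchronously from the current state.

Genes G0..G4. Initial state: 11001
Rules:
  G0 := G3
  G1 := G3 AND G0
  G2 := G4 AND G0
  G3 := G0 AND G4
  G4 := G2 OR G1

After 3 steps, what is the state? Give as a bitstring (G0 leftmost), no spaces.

Step 1: G0=G3=0 G1=G3&G0=0&1=0 G2=G4&G0=1&1=1 G3=G0&G4=1&1=1 G4=G2|G1=0|1=1 -> 00111
Step 2: G0=G3=1 G1=G3&G0=1&0=0 G2=G4&G0=1&0=0 G3=G0&G4=0&1=0 G4=G2|G1=1|0=1 -> 10001
Step 3: G0=G3=0 G1=G3&G0=0&1=0 G2=G4&G0=1&1=1 G3=G0&G4=1&1=1 G4=G2|G1=0|0=0 -> 00110

00110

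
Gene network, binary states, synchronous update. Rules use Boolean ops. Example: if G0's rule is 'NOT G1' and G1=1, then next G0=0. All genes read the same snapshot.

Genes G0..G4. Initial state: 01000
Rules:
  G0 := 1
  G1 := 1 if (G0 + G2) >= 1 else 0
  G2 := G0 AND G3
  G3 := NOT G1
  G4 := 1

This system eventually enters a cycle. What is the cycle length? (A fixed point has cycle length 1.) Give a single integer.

Step 0: 01000
Step 1: G0=1(const) G1=(0+0>=1)=0 G2=G0&G3=0&0=0 G3=NOT G1=NOT 1=0 G4=1(const) -> 10001
Step 2: G0=1(const) G1=(1+0>=1)=1 G2=G0&G3=1&0=0 G3=NOT G1=NOT 0=1 G4=1(const) -> 11011
Step 3: G0=1(const) G1=(1+0>=1)=1 G2=G0&G3=1&1=1 G3=NOT G1=NOT 1=0 G4=1(const) -> 11101
Step 4: G0=1(const) G1=(1+1>=1)=1 G2=G0&G3=1&0=0 G3=NOT G1=NOT 1=0 G4=1(const) -> 11001
Step 5: G0=1(const) G1=(1+0>=1)=1 G2=G0&G3=1&0=0 G3=NOT G1=NOT 1=0 G4=1(const) -> 11001
State from step 5 equals state from step 4 -> cycle length 1

Answer: 1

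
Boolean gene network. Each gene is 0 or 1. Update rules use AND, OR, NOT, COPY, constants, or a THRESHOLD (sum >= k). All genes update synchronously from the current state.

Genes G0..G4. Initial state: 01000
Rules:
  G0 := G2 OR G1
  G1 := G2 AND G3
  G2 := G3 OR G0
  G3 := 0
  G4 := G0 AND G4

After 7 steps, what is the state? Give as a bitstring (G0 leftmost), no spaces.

Step 1: G0=G2|G1=0|1=1 G1=G2&G3=0&0=0 G2=G3|G0=0|0=0 G3=0(const) G4=G0&G4=0&0=0 -> 10000
Step 2: G0=G2|G1=0|0=0 G1=G2&G3=0&0=0 G2=G3|G0=0|1=1 G3=0(const) G4=G0&G4=1&0=0 -> 00100
Step 3: G0=G2|G1=1|0=1 G1=G2&G3=1&0=0 G2=G3|G0=0|0=0 G3=0(const) G4=G0&G4=0&0=0 -> 10000
Step 4: G0=G2|G1=0|0=0 G1=G2&G3=0&0=0 G2=G3|G0=0|1=1 G3=0(const) G4=G0&G4=1&0=0 -> 00100
Step 5: G0=G2|G1=1|0=1 G1=G2&G3=1&0=0 G2=G3|G0=0|0=0 G3=0(const) G4=G0&G4=0&0=0 -> 10000
Step 6: G0=G2|G1=0|0=0 G1=G2&G3=0&0=0 G2=G3|G0=0|1=1 G3=0(const) G4=G0&G4=1&0=0 -> 00100
Step 7: G0=G2|G1=1|0=1 G1=G2&G3=1&0=0 G2=G3|G0=0|0=0 G3=0(const) G4=G0&G4=0&0=0 -> 10000

10000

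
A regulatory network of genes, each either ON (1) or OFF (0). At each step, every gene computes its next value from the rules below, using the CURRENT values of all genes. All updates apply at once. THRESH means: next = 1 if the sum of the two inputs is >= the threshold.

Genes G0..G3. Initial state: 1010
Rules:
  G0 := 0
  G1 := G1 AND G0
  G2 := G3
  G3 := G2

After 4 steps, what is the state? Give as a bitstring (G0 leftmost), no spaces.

Step 1: G0=0(const) G1=G1&G0=0&1=0 G2=G3=0 G3=G2=1 -> 0001
Step 2: G0=0(const) G1=G1&G0=0&0=0 G2=G3=1 G3=G2=0 -> 0010
Step 3: G0=0(const) G1=G1&G0=0&0=0 G2=G3=0 G3=G2=1 -> 0001
Step 4: G0=0(const) G1=G1&G0=0&0=0 G2=G3=1 G3=G2=0 -> 0010

0010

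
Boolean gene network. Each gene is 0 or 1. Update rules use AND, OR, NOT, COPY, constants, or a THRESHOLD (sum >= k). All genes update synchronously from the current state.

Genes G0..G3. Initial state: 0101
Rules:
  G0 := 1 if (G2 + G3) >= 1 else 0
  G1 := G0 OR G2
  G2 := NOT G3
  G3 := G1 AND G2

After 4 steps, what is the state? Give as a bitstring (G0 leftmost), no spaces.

Step 1: G0=(0+1>=1)=1 G1=G0|G2=0|0=0 G2=NOT G3=NOT 1=0 G3=G1&G2=1&0=0 -> 1000
Step 2: G0=(0+0>=1)=0 G1=G0|G2=1|0=1 G2=NOT G3=NOT 0=1 G3=G1&G2=0&0=0 -> 0110
Step 3: G0=(1+0>=1)=1 G1=G0|G2=0|1=1 G2=NOT G3=NOT 0=1 G3=G1&G2=1&1=1 -> 1111
Step 4: G0=(1+1>=1)=1 G1=G0|G2=1|1=1 G2=NOT G3=NOT 1=0 G3=G1&G2=1&1=1 -> 1101

1101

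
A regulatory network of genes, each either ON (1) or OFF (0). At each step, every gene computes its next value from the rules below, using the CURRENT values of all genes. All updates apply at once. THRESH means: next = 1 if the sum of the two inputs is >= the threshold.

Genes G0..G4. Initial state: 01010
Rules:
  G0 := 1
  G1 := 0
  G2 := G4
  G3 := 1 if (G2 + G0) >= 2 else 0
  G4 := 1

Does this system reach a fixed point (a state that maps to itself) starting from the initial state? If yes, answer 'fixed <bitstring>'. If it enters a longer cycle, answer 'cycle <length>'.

Step 0: 01010
Step 1: G0=1(const) G1=0(const) G2=G4=0 G3=(0+0>=2)=0 G4=1(const) -> 10001
Step 2: G0=1(const) G1=0(const) G2=G4=1 G3=(0+1>=2)=0 G4=1(const) -> 10101
Step 3: G0=1(const) G1=0(const) G2=G4=1 G3=(1+1>=2)=1 G4=1(const) -> 10111
Step 4: G0=1(const) G1=0(const) G2=G4=1 G3=(1+1>=2)=1 G4=1(const) -> 10111
Fixed point reached at step 3: 10111

Answer: fixed 10111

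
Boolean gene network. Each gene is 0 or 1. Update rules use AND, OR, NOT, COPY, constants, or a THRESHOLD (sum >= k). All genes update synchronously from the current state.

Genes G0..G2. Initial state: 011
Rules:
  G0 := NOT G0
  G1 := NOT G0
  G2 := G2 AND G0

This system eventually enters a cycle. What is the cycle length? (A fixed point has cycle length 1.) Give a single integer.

Step 0: 011
Step 1: G0=NOT G0=NOT 0=1 G1=NOT G0=NOT 0=1 G2=G2&G0=1&0=0 -> 110
Step 2: G0=NOT G0=NOT 1=0 G1=NOT G0=NOT 1=0 G2=G2&G0=0&1=0 -> 000
Step 3: G0=NOT G0=NOT 0=1 G1=NOT G0=NOT 0=1 G2=G2&G0=0&0=0 -> 110
State from step 3 equals state from step 1 -> cycle length 2

Answer: 2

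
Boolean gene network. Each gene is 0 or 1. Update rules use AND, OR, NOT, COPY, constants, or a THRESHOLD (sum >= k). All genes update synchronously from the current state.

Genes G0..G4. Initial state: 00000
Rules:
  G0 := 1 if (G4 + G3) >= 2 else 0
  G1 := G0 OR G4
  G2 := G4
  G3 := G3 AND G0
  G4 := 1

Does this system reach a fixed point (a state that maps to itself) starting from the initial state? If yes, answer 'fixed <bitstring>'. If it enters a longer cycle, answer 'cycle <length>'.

Step 0: 00000
Step 1: G0=(0+0>=2)=0 G1=G0|G4=0|0=0 G2=G4=0 G3=G3&G0=0&0=0 G4=1(const) -> 00001
Step 2: G0=(1+0>=2)=0 G1=G0|G4=0|1=1 G2=G4=1 G3=G3&G0=0&0=0 G4=1(const) -> 01101
Step 3: G0=(1+0>=2)=0 G1=G0|G4=0|1=1 G2=G4=1 G3=G3&G0=0&0=0 G4=1(const) -> 01101
Fixed point reached at step 2: 01101

Answer: fixed 01101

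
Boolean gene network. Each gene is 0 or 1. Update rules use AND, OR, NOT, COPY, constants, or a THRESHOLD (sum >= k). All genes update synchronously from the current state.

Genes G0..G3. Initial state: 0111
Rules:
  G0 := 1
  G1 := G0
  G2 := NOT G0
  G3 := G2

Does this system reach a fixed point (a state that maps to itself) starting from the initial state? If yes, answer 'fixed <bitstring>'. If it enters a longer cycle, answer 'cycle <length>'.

Answer: fixed 1100

Derivation:
Step 0: 0111
Step 1: G0=1(const) G1=G0=0 G2=NOT G0=NOT 0=1 G3=G2=1 -> 1011
Step 2: G0=1(const) G1=G0=1 G2=NOT G0=NOT 1=0 G3=G2=1 -> 1101
Step 3: G0=1(const) G1=G0=1 G2=NOT G0=NOT 1=0 G3=G2=0 -> 1100
Step 4: G0=1(const) G1=G0=1 G2=NOT G0=NOT 1=0 G3=G2=0 -> 1100
Fixed point reached at step 3: 1100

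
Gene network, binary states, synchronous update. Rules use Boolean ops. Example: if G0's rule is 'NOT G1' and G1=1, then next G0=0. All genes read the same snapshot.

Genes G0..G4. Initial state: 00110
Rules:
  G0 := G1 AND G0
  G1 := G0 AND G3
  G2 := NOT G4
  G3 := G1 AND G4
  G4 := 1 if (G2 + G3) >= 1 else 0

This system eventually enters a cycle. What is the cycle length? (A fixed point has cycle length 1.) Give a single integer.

Step 0: 00110
Step 1: G0=G1&G0=0&0=0 G1=G0&G3=0&1=0 G2=NOT G4=NOT 0=1 G3=G1&G4=0&0=0 G4=(1+1>=1)=1 -> 00101
Step 2: G0=G1&G0=0&0=0 G1=G0&G3=0&0=0 G2=NOT G4=NOT 1=0 G3=G1&G4=0&1=0 G4=(1+0>=1)=1 -> 00001
Step 3: G0=G1&G0=0&0=0 G1=G0&G3=0&0=0 G2=NOT G4=NOT 1=0 G3=G1&G4=0&1=0 G4=(0+0>=1)=0 -> 00000
Step 4: G0=G1&G0=0&0=0 G1=G0&G3=0&0=0 G2=NOT G4=NOT 0=1 G3=G1&G4=0&0=0 G4=(0+0>=1)=0 -> 00100
Step 5: G0=G1&G0=0&0=0 G1=G0&G3=0&0=0 G2=NOT G4=NOT 0=1 G3=G1&G4=0&0=0 G4=(1+0>=1)=1 -> 00101
State from step 5 equals state from step 1 -> cycle length 4

Answer: 4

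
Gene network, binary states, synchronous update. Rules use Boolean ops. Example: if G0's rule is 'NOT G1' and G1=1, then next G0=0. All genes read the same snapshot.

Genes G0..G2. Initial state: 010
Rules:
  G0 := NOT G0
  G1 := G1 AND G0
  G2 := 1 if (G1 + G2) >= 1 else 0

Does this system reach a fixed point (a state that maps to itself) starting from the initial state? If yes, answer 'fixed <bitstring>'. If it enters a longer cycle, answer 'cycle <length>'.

Step 0: 010
Step 1: G0=NOT G0=NOT 0=1 G1=G1&G0=1&0=0 G2=(1+0>=1)=1 -> 101
Step 2: G0=NOT G0=NOT 1=0 G1=G1&G0=0&1=0 G2=(0+1>=1)=1 -> 001
Step 3: G0=NOT G0=NOT 0=1 G1=G1&G0=0&0=0 G2=(0+1>=1)=1 -> 101
Cycle of length 2 starting at step 1 -> no fixed point

Answer: cycle 2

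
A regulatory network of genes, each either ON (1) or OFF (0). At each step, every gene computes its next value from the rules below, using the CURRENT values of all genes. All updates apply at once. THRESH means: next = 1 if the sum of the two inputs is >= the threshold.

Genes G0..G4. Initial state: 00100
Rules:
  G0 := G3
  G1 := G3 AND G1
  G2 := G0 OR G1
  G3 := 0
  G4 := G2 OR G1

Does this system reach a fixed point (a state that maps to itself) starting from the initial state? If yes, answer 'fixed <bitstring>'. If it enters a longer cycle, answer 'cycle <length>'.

Step 0: 00100
Step 1: G0=G3=0 G1=G3&G1=0&0=0 G2=G0|G1=0|0=0 G3=0(const) G4=G2|G1=1|0=1 -> 00001
Step 2: G0=G3=0 G1=G3&G1=0&0=0 G2=G0|G1=0|0=0 G3=0(const) G4=G2|G1=0|0=0 -> 00000
Step 3: G0=G3=0 G1=G3&G1=0&0=0 G2=G0|G1=0|0=0 G3=0(const) G4=G2|G1=0|0=0 -> 00000
Fixed point reached at step 2: 00000

Answer: fixed 00000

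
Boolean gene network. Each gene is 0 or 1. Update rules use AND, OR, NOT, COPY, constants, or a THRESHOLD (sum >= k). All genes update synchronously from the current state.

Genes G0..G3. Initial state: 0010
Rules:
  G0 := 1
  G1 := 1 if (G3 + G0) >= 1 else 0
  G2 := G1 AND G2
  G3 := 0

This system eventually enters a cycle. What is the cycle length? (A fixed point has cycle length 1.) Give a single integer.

Answer: 1

Derivation:
Step 0: 0010
Step 1: G0=1(const) G1=(0+0>=1)=0 G2=G1&G2=0&1=0 G3=0(const) -> 1000
Step 2: G0=1(const) G1=(0+1>=1)=1 G2=G1&G2=0&0=0 G3=0(const) -> 1100
Step 3: G0=1(const) G1=(0+1>=1)=1 G2=G1&G2=1&0=0 G3=0(const) -> 1100
State from step 3 equals state from step 2 -> cycle length 1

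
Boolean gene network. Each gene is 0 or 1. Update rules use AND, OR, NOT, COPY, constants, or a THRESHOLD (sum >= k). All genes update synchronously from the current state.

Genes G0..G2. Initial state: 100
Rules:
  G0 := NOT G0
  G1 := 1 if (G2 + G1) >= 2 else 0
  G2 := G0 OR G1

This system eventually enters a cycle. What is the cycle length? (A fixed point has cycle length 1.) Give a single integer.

Answer: 2

Derivation:
Step 0: 100
Step 1: G0=NOT G0=NOT 1=0 G1=(0+0>=2)=0 G2=G0|G1=1|0=1 -> 001
Step 2: G0=NOT G0=NOT 0=1 G1=(1+0>=2)=0 G2=G0|G1=0|0=0 -> 100
State from step 2 equals state from step 0 -> cycle length 2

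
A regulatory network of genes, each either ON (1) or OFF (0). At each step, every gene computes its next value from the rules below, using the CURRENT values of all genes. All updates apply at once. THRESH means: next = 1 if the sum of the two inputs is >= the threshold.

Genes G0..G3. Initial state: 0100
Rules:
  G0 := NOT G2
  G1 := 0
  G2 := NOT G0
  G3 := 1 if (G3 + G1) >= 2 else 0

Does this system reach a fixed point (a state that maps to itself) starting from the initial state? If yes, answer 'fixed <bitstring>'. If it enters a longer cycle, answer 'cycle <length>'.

Answer: cycle 2

Derivation:
Step 0: 0100
Step 1: G0=NOT G2=NOT 0=1 G1=0(const) G2=NOT G0=NOT 0=1 G3=(0+1>=2)=0 -> 1010
Step 2: G0=NOT G2=NOT 1=0 G1=0(const) G2=NOT G0=NOT 1=0 G3=(0+0>=2)=0 -> 0000
Step 3: G0=NOT G2=NOT 0=1 G1=0(const) G2=NOT G0=NOT 0=1 G3=(0+0>=2)=0 -> 1010
Cycle of length 2 starting at step 1 -> no fixed point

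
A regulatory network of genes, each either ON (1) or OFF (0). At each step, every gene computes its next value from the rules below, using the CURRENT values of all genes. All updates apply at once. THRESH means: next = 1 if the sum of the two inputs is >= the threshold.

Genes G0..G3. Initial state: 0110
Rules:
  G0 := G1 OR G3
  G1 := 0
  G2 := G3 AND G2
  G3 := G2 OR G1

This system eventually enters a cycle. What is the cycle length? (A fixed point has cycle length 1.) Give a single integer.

Answer: 1

Derivation:
Step 0: 0110
Step 1: G0=G1|G3=1|0=1 G1=0(const) G2=G3&G2=0&1=0 G3=G2|G1=1|1=1 -> 1001
Step 2: G0=G1|G3=0|1=1 G1=0(const) G2=G3&G2=1&0=0 G3=G2|G1=0|0=0 -> 1000
Step 3: G0=G1|G3=0|0=0 G1=0(const) G2=G3&G2=0&0=0 G3=G2|G1=0|0=0 -> 0000
Step 4: G0=G1|G3=0|0=0 G1=0(const) G2=G3&G2=0&0=0 G3=G2|G1=0|0=0 -> 0000
State from step 4 equals state from step 3 -> cycle length 1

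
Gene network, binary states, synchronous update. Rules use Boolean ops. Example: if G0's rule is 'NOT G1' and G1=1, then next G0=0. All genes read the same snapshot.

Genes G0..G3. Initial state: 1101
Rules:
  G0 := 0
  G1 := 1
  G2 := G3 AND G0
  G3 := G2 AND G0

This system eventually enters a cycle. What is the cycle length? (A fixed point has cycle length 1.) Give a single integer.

Step 0: 1101
Step 1: G0=0(const) G1=1(const) G2=G3&G0=1&1=1 G3=G2&G0=0&1=0 -> 0110
Step 2: G0=0(const) G1=1(const) G2=G3&G0=0&0=0 G3=G2&G0=1&0=0 -> 0100
Step 3: G0=0(const) G1=1(const) G2=G3&G0=0&0=0 G3=G2&G0=0&0=0 -> 0100
State from step 3 equals state from step 2 -> cycle length 1

Answer: 1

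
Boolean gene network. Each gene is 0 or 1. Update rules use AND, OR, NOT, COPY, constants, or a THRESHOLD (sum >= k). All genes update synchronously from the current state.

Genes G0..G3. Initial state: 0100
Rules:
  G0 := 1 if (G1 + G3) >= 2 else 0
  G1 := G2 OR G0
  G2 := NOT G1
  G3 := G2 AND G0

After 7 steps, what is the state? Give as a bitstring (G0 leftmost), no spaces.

Step 1: G0=(1+0>=2)=0 G1=G2|G0=0|0=0 G2=NOT G1=NOT 1=0 G3=G2&G0=0&0=0 -> 0000
Step 2: G0=(0+0>=2)=0 G1=G2|G0=0|0=0 G2=NOT G1=NOT 0=1 G3=G2&G0=0&0=0 -> 0010
Step 3: G0=(0+0>=2)=0 G1=G2|G0=1|0=1 G2=NOT G1=NOT 0=1 G3=G2&G0=1&0=0 -> 0110
Step 4: G0=(1+0>=2)=0 G1=G2|G0=1|0=1 G2=NOT G1=NOT 1=0 G3=G2&G0=1&0=0 -> 0100
Step 5: G0=(1+0>=2)=0 G1=G2|G0=0|0=0 G2=NOT G1=NOT 1=0 G3=G2&G0=0&0=0 -> 0000
Step 6: G0=(0+0>=2)=0 G1=G2|G0=0|0=0 G2=NOT G1=NOT 0=1 G3=G2&G0=0&0=0 -> 0010
Step 7: G0=(0+0>=2)=0 G1=G2|G0=1|0=1 G2=NOT G1=NOT 0=1 G3=G2&G0=1&0=0 -> 0110

0110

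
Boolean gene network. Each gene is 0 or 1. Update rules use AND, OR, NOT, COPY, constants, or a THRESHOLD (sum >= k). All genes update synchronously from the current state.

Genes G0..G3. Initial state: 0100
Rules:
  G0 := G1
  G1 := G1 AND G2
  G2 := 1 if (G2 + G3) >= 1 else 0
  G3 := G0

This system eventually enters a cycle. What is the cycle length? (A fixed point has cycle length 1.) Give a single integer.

Answer: 1

Derivation:
Step 0: 0100
Step 1: G0=G1=1 G1=G1&G2=1&0=0 G2=(0+0>=1)=0 G3=G0=0 -> 1000
Step 2: G0=G1=0 G1=G1&G2=0&0=0 G2=(0+0>=1)=0 G3=G0=1 -> 0001
Step 3: G0=G1=0 G1=G1&G2=0&0=0 G2=(0+1>=1)=1 G3=G0=0 -> 0010
Step 4: G0=G1=0 G1=G1&G2=0&1=0 G2=(1+0>=1)=1 G3=G0=0 -> 0010
State from step 4 equals state from step 3 -> cycle length 1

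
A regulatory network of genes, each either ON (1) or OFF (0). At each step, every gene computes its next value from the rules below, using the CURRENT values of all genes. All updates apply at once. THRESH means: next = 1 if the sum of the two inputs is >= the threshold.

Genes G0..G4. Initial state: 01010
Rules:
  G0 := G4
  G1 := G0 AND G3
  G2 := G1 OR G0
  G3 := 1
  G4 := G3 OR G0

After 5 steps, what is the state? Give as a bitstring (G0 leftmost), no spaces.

Step 1: G0=G4=0 G1=G0&G3=0&1=0 G2=G1|G0=1|0=1 G3=1(const) G4=G3|G0=1|0=1 -> 00111
Step 2: G0=G4=1 G1=G0&G3=0&1=0 G2=G1|G0=0|0=0 G3=1(const) G4=G3|G0=1|0=1 -> 10011
Step 3: G0=G4=1 G1=G0&G3=1&1=1 G2=G1|G0=0|1=1 G3=1(const) G4=G3|G0=1|1=1 -> 11111
Step 4: G0=G4=1 G1=G0&G3=1&1=1 G2=G1|G0=1|1=1 G3=1(const) G4=G3|G0=1|1=1 -> 11111
Step 5: G0=G4=1 G1=G0&G3=1&1=1 G2=G1|G0=1|1=1 G3=1(const) G4=G3|G0=1|1=1 -> 11111

11111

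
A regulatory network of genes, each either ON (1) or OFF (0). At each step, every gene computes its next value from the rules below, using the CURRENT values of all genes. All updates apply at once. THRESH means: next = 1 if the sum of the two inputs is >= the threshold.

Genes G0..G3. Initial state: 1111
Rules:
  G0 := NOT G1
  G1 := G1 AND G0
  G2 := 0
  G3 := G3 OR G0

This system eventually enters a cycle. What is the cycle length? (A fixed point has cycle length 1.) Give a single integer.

Answer: 1

Derivation:
Step 0: 1111
Step 1: G0=NOT G1=NOT 1=0 G1=G1&G0=1&1=1 G2=0(const) G3=G3|G0=1|1=1 -> 0101
Step 2: G0=NOT G1=NOT 1=0 G1=G1&G0=1&0=0 G2=0(const) G3=G3|G0=1|0=1 -> 0001
Step 3: G0=NOT G1=NOT 0=1 G1=G1&G0=0&0=0 G2=0(const) G3=G3|G0=1|0=1 -> 1001
Step 4: G0=NOT G1=NOT 0=1 G1=G1&G0=0&1=0 G2=0(const) G3=G3|G0=1|1=1 -> 1001
State from step 4 equals state from step 3 -> cycle length 1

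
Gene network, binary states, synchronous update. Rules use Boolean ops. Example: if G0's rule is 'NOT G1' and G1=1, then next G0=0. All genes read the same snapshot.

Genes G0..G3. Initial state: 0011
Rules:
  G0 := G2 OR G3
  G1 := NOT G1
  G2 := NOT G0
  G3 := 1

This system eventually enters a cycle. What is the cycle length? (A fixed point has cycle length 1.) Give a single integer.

Answer: 2

Derivation:
Step 0: 0011
Step 1: G0=G2|G3=1|1=1 G1=NOT G1=NOT 0=1 G2=NOT G0=NOT 0=1 G3=1(const) -> 1111
Step 2: G0=G2|G3=1|1=1 G1=NOT G1=NOT 1=0 G2=NOT G0=NOT 1=0 G3=1(const) -> 1001
Step 3: G0=G2|G3=0|1=1 G1=NOT G1=NOT 0=1 G2=NOT G0=NOT 1=0 G3=1(const) -> 1101
Step 4: G0=G2|G3=0|1=1 G1=NOT G1=NOT 1=0 G2=NOT G0=NOT 1=0 G3=1(const) -> 1001
State from step 4 equals state from step 2 -> cycle length 2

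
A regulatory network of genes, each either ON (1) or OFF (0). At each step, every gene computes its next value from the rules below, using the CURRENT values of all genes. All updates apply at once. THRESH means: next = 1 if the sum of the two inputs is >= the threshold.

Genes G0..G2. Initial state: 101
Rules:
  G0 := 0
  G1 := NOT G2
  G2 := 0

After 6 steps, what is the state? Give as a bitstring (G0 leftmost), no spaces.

Step 1: G0=0(const) G1=NOT G2=NOT 1=0 G2=0(const) -> 000
Step 2: G0=0(const) G1=NOT G2=NOT 0=1 G2=0(const) -> 010
Step 3: G0=0(const) G1=NOT G2=NOT 0=1 G2=0(const) -> 010
Step 4: G0=0(const) G1=NOT G2=NOT 0=1 G2=0(const) -> 010
Step 5: G0=0(const) G1=NOT G2=NOT 0=1 G2=0(const) -> 010
Step 6: G0=0(const) G1=NOT G2=NOT 0=1 G2=0(const) -> 010

010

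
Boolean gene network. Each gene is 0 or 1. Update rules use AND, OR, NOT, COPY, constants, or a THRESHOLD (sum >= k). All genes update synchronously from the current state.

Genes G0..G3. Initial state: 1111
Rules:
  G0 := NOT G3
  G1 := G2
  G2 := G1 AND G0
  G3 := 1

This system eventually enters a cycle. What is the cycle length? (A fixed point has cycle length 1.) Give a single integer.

Step 0: 1111
Step 1: G0=NOT G3=NOT 1=0 G1=G2=1 G2=G1&G0=1&1=1 G3=1(const) -> 0111
Step 2: G0=NOT G3=NOT 1=0 G1=G2=1 G2=G1&G0=1&0=0 G3=1(const) -> 0101
Step 3: G0=NOT G3=NOT 1=0 G1=G2=0 G2=G1&G0=1&0=0 G3=1(const) -> 0001
Step 4: G0=NOT G3=NOT 1=0 G1=G2=0 G2=G1&G0=0&0=0 G3=1(const) -> 0001
State from step 4 equals state from step 3 -> cycle length 1

Answer: 1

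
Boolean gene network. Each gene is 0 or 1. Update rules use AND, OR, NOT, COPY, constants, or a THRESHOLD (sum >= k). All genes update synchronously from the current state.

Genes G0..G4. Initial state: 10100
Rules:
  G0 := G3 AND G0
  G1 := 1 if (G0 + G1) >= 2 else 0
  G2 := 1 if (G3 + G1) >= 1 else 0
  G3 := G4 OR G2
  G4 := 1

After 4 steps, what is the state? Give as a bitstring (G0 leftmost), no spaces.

Step 1: G0=G3&G0=0&1=0 G1=(1+0>=2)=0 G2=(0+0>=1)=0 G3=G4|G2=0|1=1 G4=1(const) -> 00011
Step 2: G0=G3&G0=1&0=0 G1=(0+0>=2)=0 G2=(1+0>=1)=1 G3=G4|G2=1|0=1 G4=1(const) -> 00111
Step 3: G0=G3&G0=1&0=0 G1=(0+0>=2)=0 G2=(1+0>=1)=1 G3=G4|G2=1|1=1 G4=1(const) -> 00111
Step 4: G0=G3&G0=1&0=0 G1=(0+0>=2)=0 G2=(1+0>=1)=1 G3=G4|G2=1|1=1 G4=1(const) -> 00111

00111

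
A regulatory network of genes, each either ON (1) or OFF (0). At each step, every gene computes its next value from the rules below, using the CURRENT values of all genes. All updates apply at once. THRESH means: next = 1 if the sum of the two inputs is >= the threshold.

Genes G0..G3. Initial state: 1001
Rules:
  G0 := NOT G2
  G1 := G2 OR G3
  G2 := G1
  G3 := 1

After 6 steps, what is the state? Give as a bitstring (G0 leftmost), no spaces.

Step 1: G0=NOT G2=NOT 0=1 G1=G2|G3=0|1=1 G2=G1=0 G3=1(const) -> 1101
Step 2: G0=NOT G2=NOT 0=1 G1=G2|G3=0|1=1 G2=G1=1 G3=1(const) -> 1111
Step 3: G0=NOT G2=NOT 1=0 G1=G2|G3=1|1=1 G2=G1=1 G3=1(const) -> 0111
Step 4: G0=NOT G2=NOT 1=0 G1=G2|G3=1|1=1 G2=G1=1 G3=1(const) -> 0111
Step 5: G0=NOT G2=NOT 1=0 G1=G2|G3=1|1=1 G2=G1=1 G3=1(const) -> 0111
Step 6: G0=NOT G2=NOT 1=0 G1=G2|G3=1|1=1 G2=G1=1 G3=1(const) -> 0111

0111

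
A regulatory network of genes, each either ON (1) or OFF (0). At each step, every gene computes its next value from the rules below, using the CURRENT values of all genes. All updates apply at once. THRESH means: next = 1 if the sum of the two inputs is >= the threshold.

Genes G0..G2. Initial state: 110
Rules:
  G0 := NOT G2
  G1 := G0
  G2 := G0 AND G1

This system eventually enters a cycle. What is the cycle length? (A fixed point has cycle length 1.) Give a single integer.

Step 0: 110
Step 1: G0=NOT G2=NOT 0=1 G1=G0=1 G2=G0&G1=1&1=1 -> 111
Step 2: G0=NOT G2=NOT 1=0 G1=G0=1 G2=G0&G1=1&1=1 -> 011
Step 3: G0=NOT G2=NOT 1=0 G1=G0=0 G2=G0&G1=0&1=0 -> 000
Step 4: G0=NOT G2=NOT 0=1 G1=G0=0 G2=G0&G1=0&0=0 -> 100
Step 5: G0=NOT G2=NOT 0=1 G1=G0=1 G2=G0&G1=1&0=0 -> 110
State from step 5 equals state from step 0 -> cycle length 5

Answer: 5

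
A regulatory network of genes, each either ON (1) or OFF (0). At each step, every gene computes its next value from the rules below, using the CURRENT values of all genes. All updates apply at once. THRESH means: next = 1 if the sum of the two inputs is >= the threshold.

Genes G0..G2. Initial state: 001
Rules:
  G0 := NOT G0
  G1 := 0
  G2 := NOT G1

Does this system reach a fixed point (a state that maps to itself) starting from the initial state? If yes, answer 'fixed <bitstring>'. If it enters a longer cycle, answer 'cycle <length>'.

Answer: cycle 2

Derivation:
Step 0: 001
Step 1: G0=NOT G0=NOT 0=1 G1=0(const) G2=NOT G1=NOT 0=1 -> 101
Step 2: G0=NOT G0=NOT 1=0 G1=0(const) G2=NOT G1=NOT 0=1 -> 001
Cycle of length 2 starting at step 0 -> no fixed point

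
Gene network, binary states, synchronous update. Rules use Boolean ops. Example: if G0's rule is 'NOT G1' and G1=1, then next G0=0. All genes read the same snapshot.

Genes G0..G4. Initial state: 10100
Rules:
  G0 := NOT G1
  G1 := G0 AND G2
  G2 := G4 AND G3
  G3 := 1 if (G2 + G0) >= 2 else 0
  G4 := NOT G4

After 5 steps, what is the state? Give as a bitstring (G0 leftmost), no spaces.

Step 1: G0=NOT G1=NOT 0=1 G1=G0&G2=1&1=1 G2=G4&G3=0&0=0 G3=(1+1>=2)=1 G4=NOT G4=NOT 0=1 -> 11011
Step 2: G0=NOT G1=NOT 1=0 G1=G0&G2=1&0=0 G2=G4&G3=1&1=1 G3=(0+1>=2)=0 G4=NOT G4=NOT 1=0 -> 00100
Step 3: G0=NOT G1=NOT 0=1 G1=G0&G2=0&1=0 G2=G4&G3=0&0=0 G3=(1+0>=2)=0 G4=NOT G4=NOT 0=1 -> 10001
Step 4: G0=NOT G1=NOT 0=1 G1=G0&G2=1&0=0 G2=G4&G3=1&0=0 G3=(0+1>=2)=0 G4=NOT G4=NOT 1=0 -> 10000
Step 5: G0=NOT G1=NOT 0=1 G1=G0&G2=1&0=0 G2=G4&G3=0&0=0 G3=(0+1>=2)=0 G4=NOT G4=NOT 0=1 -> 10001

10001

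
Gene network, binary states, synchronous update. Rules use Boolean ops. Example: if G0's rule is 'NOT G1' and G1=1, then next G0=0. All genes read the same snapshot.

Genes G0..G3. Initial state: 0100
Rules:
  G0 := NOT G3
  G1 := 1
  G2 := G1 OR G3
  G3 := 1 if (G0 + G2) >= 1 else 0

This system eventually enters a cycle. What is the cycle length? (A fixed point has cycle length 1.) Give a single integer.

Step 0: 0100
Step 1: G0=NOT G3=NOT 0=1 G1=1(const) G2=G1|G3=1|0=1 G3=(0+0>=1)=0 -> 1110
Step 2: G0=NOT G3=NOT 0=1 G1=1(const) G2=G1|G3=1|0=1 G3=(1+1>=1)=1 -> 1111
Step 3: G0=NOT G3=NOT 1=0 G1=1(const) G2=G1|G3=1|1=1 G3=(1+1>=1)=1 -> 0111
Step 4: G0=NOT G3=NOT 1=0 G1=1(const) G2=G1|G3=1|1=1 G3=(0+1>=1)=1 -> 0111
State from step 4 equals state from step 3 -> cycle length 1

Answer: 1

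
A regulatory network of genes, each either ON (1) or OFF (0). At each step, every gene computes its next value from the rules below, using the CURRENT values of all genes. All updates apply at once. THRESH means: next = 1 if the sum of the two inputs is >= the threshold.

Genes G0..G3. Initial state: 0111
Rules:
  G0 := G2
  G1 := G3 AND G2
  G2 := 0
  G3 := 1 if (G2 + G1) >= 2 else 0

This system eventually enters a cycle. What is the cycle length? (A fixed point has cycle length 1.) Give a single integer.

Step 0: 0111
Step 1: G0=G2=1 G1=G3&G2=1&1=1 G2=0(const) G3=(1+1>=2)=1 -> 1101
Step 2: G0=G2=0 G1=G3&G2=1&0=0 G2=0(const) G3=(0+1>=2)=0 -> 0000
Step 3: G0=G2=0 G1=G3&G2=0&0=0 G2=0(const) G3=(0+0>=2)=0 -> 0000
State from step 3 equals state from step 2 -> cycle length 1

Answer: 1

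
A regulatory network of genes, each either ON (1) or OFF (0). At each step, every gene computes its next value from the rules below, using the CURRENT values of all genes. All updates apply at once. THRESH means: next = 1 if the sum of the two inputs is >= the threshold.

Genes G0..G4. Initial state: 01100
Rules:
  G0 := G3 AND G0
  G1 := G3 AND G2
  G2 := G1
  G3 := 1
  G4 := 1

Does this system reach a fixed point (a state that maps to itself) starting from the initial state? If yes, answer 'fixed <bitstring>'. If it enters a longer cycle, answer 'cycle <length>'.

Answer: cycle 2

Derivation:
Step 0: 01100
Step 1: G0=G3&G0=0&0=0 G1=G3&G2=0&1=0 G2=G1=1 G3=1(const) G4=1(const) -> 00111
Step 2: G0=G3&G0=1&0=0 G1=G3&G2=1&1=1 G2=G1=0 G3=1(const) G4=1(const) -> 01011
Step 3: G0=G3&G0=1&0=0 G1=G3&G2=1&0=0 G2=G1=1 G3=1(const) G4=1(const) -> 00111
Cycle of length 2 starting at step 1 -> no fixed point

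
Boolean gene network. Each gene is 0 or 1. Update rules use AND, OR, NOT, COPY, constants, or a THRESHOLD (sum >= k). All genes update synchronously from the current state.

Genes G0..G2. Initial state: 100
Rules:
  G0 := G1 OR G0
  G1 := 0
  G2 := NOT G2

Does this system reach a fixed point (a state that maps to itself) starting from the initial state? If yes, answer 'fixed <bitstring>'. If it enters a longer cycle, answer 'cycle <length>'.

Answer: cycle 2

Derivation:
Step 0: 100
Step 1: G0=G1|G0=0|1=1 G1=0(const) G2=NOT G2=NOT 0=1 -> 101
Step 2: G0=G1|G0=0|1=1 G1=0(const) G2=NOT G2=NOT 1=0 -> 100
Cycle of length 2 starting at step 0 -> no fixed point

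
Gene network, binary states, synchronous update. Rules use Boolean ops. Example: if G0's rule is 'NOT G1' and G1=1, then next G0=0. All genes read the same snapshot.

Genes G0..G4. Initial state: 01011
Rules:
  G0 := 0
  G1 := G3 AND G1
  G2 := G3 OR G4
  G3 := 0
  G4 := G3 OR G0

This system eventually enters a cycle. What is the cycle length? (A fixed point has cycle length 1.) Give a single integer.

Step 0: 01011
Step 1: G0=0(const) G1=G3&G1=1&1=1 G2=G3|G4=1|1=1 G3=0(const) G4=G3|G0=1|0=1 -> 01101
Step 2: G0=0(const) G1=G3&G1=0&1=0 G2=G3|G4=0|1=1 G3=0(const) G4=G3|G0=0|0=0 -> 00100
Step 3: G0=0(const) G1=G3&G1=0&0=0 G2=G3|G4=0|0=0 G3=0(const) G4=G3|G0=0|0=0 -> 00000
Step 4: G0=0(const) G1=G3&G1=0&0=0 G2=G3|G4=0|0=0 G3=0(const) G4=G3|G0=0|0=0 -> 00000
State from step 4 equals state from step 3 -> cycle length 1

Answer: 1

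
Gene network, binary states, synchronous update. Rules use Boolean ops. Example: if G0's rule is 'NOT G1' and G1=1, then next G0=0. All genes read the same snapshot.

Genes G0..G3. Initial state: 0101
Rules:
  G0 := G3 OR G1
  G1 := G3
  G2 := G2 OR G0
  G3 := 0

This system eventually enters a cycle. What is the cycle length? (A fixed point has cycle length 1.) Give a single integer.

Answer: 1

Derivation:
Step 0: 0101
Step 1: G0=G3|G1=1|1=1 G1=G3=1 G2=G2|G0=0|0=0 G3=0(const) -> 1100
Step 2: G0=G3|G1=0|1=1 G1=G3=0 G2=G2|G0=0|1=1 G3=0(const) -> 1010
Step 3: G0=G3|G1=0|0=0 G1=G3=0 G2=G2|G0=1|1=1 G3=0(const) -> 0010
Step 4: G0=G3|G1=0|0=0 G1=G3=0 G2=G2|G0=1|0=1 G3=0(const) -> 0010
State from step 4 equals state from step 3 -> cycle length 1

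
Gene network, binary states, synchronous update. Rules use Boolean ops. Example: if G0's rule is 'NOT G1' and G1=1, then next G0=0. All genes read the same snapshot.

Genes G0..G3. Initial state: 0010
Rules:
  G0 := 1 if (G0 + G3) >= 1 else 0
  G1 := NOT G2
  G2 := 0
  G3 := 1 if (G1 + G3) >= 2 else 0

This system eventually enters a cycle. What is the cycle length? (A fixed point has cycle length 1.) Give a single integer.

Step 0: 0010
Step 1: G0=(0+0>=1)=0 G1=NOT G2=NOT 1=0 G2=0(const) G3=(0+0>=2)=0 -> 0000
Step 2: G0=(0+0>=1)=0 G1=NOT G2=NOT 0=1 G2=0(const) G3=(0+0>=2)=0 -> 0100
Step 3: G0=(0+0>=1)=0 G1=NOT G2=NOT 0=1 G2=0(const) G3=(1+0>=2)=0 -> 0100
State from step 3 equals state from step 2 -> cycle length 1

Answer: 1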